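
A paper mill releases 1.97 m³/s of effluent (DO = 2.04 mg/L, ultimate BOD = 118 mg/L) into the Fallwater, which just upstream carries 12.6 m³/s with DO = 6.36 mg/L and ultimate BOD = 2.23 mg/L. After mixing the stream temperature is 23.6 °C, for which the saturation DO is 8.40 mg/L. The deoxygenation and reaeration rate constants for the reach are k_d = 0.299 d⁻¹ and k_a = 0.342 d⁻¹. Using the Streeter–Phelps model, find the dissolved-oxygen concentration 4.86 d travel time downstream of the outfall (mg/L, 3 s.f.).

Mixed DO = (12.6×6.36 + 1.97×2.04)/(12.6+1.97) = 84.15/14.57 = 5.776 mg/L.
Mixed L₀ = (12.6×2.23 + 1.97×118)/(14.57) = 260.6/14.57 = 17.88 mg/L.
Initial deficit D₀ = C_s − DO₀ = 8.40 − 5.776 = 2.624 mg/L.
D(4.86) = [0.299×17.88/(0.342−0.299)](e^(−0.299×4.86) − e^(−0.342×4.86)) + 2.624 e^(−0.342×4.86)
= 124.4 × (0.2338 − 0.1897) + 2.624 × 0.1897 = 5.982 mg/L.
DO = 8.40 − 5.982 = 2.418 mg/L.

DO ≈ 2.42 mg/L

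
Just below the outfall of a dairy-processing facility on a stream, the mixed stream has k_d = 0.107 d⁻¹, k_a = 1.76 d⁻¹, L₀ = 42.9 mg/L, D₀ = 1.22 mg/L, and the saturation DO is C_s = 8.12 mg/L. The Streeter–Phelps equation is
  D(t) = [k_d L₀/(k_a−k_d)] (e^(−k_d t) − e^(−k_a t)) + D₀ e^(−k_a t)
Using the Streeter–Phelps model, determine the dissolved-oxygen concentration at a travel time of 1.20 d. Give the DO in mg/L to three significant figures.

k_d L₀/(k_a−k_d) = 0.107×42.9/(1.76−0.107) = 4.590/1.653 = 2.777 mg/L.
e^(−k_d t) = e^(−0.107×1.200) = 0.8795; e^(−k_a t) = e^(−1.76×1.200) = 0.1210.
D = 2.777 × (0.8795 − 0.1210) + 1.22 × 0.1210 = 2.106 + 0.1476 = 2.254 mg/L.
DO = C_s − D = 8.12 − 2.254 = 5.866 mg/L.

DO ≈ 5.87 mg/L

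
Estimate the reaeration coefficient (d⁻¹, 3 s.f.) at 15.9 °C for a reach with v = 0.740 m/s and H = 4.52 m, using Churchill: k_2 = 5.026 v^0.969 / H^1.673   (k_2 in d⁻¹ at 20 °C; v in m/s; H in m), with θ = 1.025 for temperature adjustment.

k_2 ≈ 0.272 d⁻¹

k_2(20) = 5.026 × 0.740^0.969 / 4.52^1.673 = 5.026 × 0.7469 / 12.48 = 0.3009 d⁻¹.
k_2(15.9) = 0.3009 × 1.025^(15.9−20) = 0.3009 × 0.9037 = 0.2720 d⁻¹.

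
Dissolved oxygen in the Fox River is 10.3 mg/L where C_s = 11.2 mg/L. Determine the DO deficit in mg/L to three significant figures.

D ≈ 0.900 mg/L

D = C_s − C = 11.2 − 10.3 = 0.900 mg/L.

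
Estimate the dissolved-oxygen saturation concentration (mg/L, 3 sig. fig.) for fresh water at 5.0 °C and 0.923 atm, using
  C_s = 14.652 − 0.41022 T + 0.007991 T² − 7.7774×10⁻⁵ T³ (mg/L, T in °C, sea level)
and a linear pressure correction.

C_s ≈ 11.8 mg/L

At sea level: C_s = 14.652 − 0.41022×5.0 + 0.007991×5.0² − 7.7774×10⁻⁵×5.0³ = 12.79 mg/L.
Pressure correction: C_s' = 12.79 × 0.923 = 11.81 mg/L.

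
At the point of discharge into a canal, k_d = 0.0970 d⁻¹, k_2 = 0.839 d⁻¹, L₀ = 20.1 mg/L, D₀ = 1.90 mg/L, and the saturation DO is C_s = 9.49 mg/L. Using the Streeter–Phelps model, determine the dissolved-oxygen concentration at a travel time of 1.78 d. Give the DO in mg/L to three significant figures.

k_d L₀/(k_2−k_d) = 0.0970×20.1/(0.839−0.0970) = 1.950/0.7420 = 2.628 mg/L.
e^(−k_d t) = e^(−0.0970×1.780) = 0.8414; e^(−k_2 t) = e^(−0.839×1.780) = 0.2246.
D = 2.628 × (0.8414 − 0.2246) + 1.90 × 0.2246 = 1.621 + 0.4267 = 2.048 mg/L.
DO = C_s − D = 9.49 − 2.048 = 7.442 mg/L.

DO ≈ 7.44 mg/L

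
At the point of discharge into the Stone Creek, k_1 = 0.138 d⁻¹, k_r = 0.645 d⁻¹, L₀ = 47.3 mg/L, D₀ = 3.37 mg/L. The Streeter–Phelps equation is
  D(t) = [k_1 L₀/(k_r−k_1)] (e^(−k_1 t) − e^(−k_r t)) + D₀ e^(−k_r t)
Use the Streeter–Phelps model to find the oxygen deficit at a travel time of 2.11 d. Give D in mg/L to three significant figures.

k_1 L₀/(k_r−k_1) = 0.138×47.3/(0.645−0.138) = 6.527/0.5070 = 12.87 mg/L.
e^(−k_1 t) = e^(−0.138×2.110) = 0.7474; e^(−k_r t) = e^(−0.645×2.110) = 0.2564.
D = 12.87 × (0.7474 − 0.2564) + 3.37 × 0.2564 = 6.321 + 0.8641 = 7.185 mg/L.

D ≈ 7.19 mg/L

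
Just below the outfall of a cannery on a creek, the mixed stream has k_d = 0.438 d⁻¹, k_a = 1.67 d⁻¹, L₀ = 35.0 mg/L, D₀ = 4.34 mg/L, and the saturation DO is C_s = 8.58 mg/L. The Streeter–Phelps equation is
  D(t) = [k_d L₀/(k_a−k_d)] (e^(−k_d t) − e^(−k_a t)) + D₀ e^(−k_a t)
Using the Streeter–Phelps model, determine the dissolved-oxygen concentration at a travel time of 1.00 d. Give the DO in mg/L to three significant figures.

DO ≈ 2.08 mg/L

k_d L₀/(k_a−k_d) = 0.438×35.0/(1.67−0.438) = 15.33/1.232 = 12.44 mg/L.
e^(−k_d t) = e^(−0.438×1.000) = 0.6453; e^(−k_a t) = e^(−1.67×1.000) = 0.1882.
D = 12.44 × (0.6453 − 0.1882) + 4.34 × 0.1882 = 5.688 + 0.8170 = 6.505 mg/L.
DO = C_s − D = 8.58 − 6.505 = 2.075 mg/L.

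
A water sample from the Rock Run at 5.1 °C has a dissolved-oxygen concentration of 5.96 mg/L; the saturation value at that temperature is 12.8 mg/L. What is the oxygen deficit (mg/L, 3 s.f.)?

D = C_s − C = 12.8 − 5.96 = 6.84 mg/L.

D ≈ 6.84 mg/L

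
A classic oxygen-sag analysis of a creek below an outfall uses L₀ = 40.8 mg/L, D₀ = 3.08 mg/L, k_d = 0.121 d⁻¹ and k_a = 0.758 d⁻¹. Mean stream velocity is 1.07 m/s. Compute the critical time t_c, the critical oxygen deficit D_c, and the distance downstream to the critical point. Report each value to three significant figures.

t_c ≈ 2.09 d; D_c ≈ 5.06 mg/L; x_c ≈ 193 km

t_c = [1/(k_a−k_d)] ln[(k_a/k_d)(1 − D₀(k_a−k_d)/(k_d L₀))]
= [1/(0.758−0.121)] ln[(0.758/0.121)(1 − 3.08×0.6370/(0.121×40.8))]
= (1/0.6370) ln[6.264 × 0.6026] = 1.570 × ln(3.775) = 1.570 × 1.328 = 2.085 d.
L(t_c) = L₀ e^(−k_d t_c) = 40.8 × 0.7770 = 31.70 mg/L, and at the critical point k_a D_c = k_d L, so D_c = (0.121/0.758) × 31.70 = 5.060 mg/L.
x_c = v t_c = 1.07 m/s × 2.085 d × 86400 s/d = 192800 m ≈ 193 km.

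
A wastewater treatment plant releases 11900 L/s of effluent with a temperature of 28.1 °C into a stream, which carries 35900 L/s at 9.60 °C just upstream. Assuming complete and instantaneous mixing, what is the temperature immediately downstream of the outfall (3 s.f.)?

14.2 °C

Flow-weighted mixing: C = (Q_r C_r + Q_w C_w)/(Q_r + Q_w)
= (35900×9.60 + 11900×28.1)/(35900 + 11900) = 679000/47800 = 14.21 °C.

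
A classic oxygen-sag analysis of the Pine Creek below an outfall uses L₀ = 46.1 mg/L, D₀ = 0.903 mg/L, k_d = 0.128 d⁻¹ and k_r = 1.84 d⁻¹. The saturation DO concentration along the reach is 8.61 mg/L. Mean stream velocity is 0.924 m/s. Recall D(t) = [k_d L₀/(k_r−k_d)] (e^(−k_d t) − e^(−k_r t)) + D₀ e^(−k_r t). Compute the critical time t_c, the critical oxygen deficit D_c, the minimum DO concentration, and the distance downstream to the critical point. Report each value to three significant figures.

t_c ≈ 1.38 d; D_c ≈ 2.69 mg/L; min DO ≈ 5.92 mg/L; x_c ≈ 110 km

At the critical point dD/dt = 0, so k_d L₀ e^(−k_d t) = k_r D. Substituting D(t) from the Streeter–Phelps equation and solving for t gives
t_c = ln[(k_r/k_d)(1 − D₀(k_r−k_d)/(k_d L₀))] / (k_r−k_d).
Here k_r−k_d = 1.712 d⁻¹ and 1 − D₀(k_r−k_d)/(k_d L₀) = 1 − 0.903×1.712/(0.128×46.1) = 0.7380, so
t_c = ln(14.38 × 0.7380) / 1.712 = 2.362 / 1.712 = 1.379 d.
L(t_c) = L₀ e^(−k_d t_c) = 46.1 × 0.8381 = 38.64 mg/L, and at the critical point k_r D_c = k_d L, so D_c = (0.128/1.84) × 38.64 = 2.688 mg/L.
Minimum DO = C_s − D_c = 8.61 − 2.688 = 5.922 mg/L.
x_c = v t_c = 0.924 m/s × 1.379 d × 86400 s/d = 110100 m ≈ 110 km.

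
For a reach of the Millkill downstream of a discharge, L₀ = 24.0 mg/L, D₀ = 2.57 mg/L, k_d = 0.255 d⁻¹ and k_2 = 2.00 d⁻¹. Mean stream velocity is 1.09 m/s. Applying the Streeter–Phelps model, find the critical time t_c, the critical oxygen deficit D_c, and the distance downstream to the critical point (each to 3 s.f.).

t_c ≈ 0.424 d; D_c ≈ 2.75 mg/L; x_c ≈ 39.9 km

With k_2/k_d = 7.843 and 1 − D₀(k_2−k_d)/(k_d L₀) = 0.2672,
t_c = ln(7.843 × 0.2672) / (2.00 − 0.255) = ln(2.096) / 1.745 = 0.7399/1.745 = 0.4240 d.
L(t_c) = L₀ e^(−k_d t_c) = 24.0 × 0.8975 = 21.54 mg/L, and at the critical point k_2 D_c = k_d L, so D_c = (0.255/2.00) × 21.54 = 2.746 mg/L.
x_c = v t_c = 1.09 m/s × 0.4240 d × 86400 s/d = 39930 m ≈ 39.9 km.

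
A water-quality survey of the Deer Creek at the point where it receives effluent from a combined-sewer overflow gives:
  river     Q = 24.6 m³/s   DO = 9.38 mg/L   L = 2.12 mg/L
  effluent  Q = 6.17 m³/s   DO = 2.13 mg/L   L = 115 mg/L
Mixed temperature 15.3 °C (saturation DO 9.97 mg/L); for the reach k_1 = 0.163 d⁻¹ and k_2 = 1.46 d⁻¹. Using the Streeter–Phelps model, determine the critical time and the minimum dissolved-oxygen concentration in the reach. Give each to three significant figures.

Mixed DO = (24.6×9.38 + 6.17×2.13)/(24.6+6.17) = 243.9/30.77 = 7.926 mg/L.
Mixed L₀ = (24.6×2.12 + 6.17×115)/(30.77) = 761.7/30.77 = 24.75 mg/L.
Initial deficit D₀ = C_s − DO₀ = 9.97 − 7.926 = 2.044 mg/L.
t_c = (1/1.297) ln[(1.46/0.163)(1 − 2.044×1.297/(0.163×24.75))] = 0.7710 × ln(3.073) = 0.8655 d.
D_c = (0.163/1.46) × 24.75 × e^(−0.163×0.8655) = 0.1116 × 24.75 × 0.8684 = 2.400 mg/L.
Minimum DO = 9.97 − 2.400 = 7.570 mg/L.

t_c ≈ 0.866 d; minimum DO ≈ 7.57 mg/L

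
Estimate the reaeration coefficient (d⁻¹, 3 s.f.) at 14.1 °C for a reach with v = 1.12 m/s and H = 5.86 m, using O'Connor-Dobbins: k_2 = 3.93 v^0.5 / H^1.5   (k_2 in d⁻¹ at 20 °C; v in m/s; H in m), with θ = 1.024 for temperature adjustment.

k_2 ≈ 0.255 d⁻¹

k_2(20) = 3.93 × 1.12^0.5 / 5.86^1.5 = 3.93 × 1.058 / 14.19 = 0.2932 d⁻¹.
k_2(14.1) = 0.2932 × 1.024^(14.1−20) = 0.2932 × 0.8694 = 0.2549 d⁻¹.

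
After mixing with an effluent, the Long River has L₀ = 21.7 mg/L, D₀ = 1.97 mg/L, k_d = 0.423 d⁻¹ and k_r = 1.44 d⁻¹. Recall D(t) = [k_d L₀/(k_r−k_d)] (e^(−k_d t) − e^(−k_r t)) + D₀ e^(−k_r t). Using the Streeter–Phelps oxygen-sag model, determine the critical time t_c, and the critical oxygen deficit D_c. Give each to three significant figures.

t_c ≈ 0.962 d; D_c ≈ 4.24 mg/L

With k_r/k_d = 3.404 and 1 − D₀(k_r−k_d)/(k_d L₀) = 0.7817,
t_c = ln(3.404 × 0.7817) / (1.44 − 0.423) = ln(2.661) / 1.017 = 0.9788/1.017 = 0.9624 d.
L(t_c) = L₀ e^(−k_d t_c) = 21.7 × 0.6656 = 14.44 mg/L, and at the critical point k_r D_c = k_d L, so D_c = (0.423/1.44) × 14.44 = 4.243 mg/L.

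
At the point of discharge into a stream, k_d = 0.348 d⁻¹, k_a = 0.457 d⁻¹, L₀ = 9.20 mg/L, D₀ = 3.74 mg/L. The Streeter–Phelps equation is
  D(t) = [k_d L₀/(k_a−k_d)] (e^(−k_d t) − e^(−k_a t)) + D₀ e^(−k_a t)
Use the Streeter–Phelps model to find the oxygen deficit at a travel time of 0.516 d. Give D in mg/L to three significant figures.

k_d L₀/(k_a−k_d) = 0.348×9.20/(0.457−0.348) = 3.202/0.1090 = 29.37 mg/L.
e^(−k_d t) = e^(−0.348×0.5160) = 0.8356; e^(−k_a t) = e^(−0.457×0.5160) = 0.7899.
D = 29.37 × (0.8356 − 0.7899) + 3.74 × 0.7899 = 1.342 + 2.954 = 4.297 mg/L.

D ≈ 4.30 mg/L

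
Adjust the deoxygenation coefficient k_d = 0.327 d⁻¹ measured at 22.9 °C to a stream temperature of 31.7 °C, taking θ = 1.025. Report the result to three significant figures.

k_d(T₂) = k_d(T₁) · θ^(T₂−T₁) = 0.327 × 1.025^(31.7−22.9)
= 0.327 × 1.025^8.80 = 0.327 × 1.243 = 0.4064 d⁻¹.

k_d ≈ 0.406 d⁻¹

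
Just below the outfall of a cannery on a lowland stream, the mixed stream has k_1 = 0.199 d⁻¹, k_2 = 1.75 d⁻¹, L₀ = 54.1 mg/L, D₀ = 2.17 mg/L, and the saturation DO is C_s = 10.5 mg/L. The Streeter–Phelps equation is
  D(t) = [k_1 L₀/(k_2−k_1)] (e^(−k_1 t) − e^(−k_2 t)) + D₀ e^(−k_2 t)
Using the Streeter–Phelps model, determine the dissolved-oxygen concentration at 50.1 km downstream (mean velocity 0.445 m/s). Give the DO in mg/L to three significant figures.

DO ≈ 5.63 mg/L

Travel time t = x/v = 50.1 km / (0.445 m/s) = 50100 m / 0.445 m/s = 112600 s = 1.303 d.
k_1 L₀/(k_2−k_1) = 0.199×54.1/(1.75−0.199) = 10.77/1.551 = 6.941 mg/L.
e^(−k_1 t) = e^(−0.199×1.303) = 0.7716; e^(−k_2 t) = e^(−1.75×1.303) = 0.1022.
D = 6.941 × (0.7716 − 0.1022) + 2.17 × 0.1022 = 4.646 + 0.2219 = 4.868 mg/L.
DO = C_s − D = 10.5 − 4.868 = 5.632 mg/L.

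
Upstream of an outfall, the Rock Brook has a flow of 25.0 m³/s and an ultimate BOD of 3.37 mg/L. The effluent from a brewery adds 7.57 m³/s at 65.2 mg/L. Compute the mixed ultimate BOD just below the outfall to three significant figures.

Flow-weighted mixing: C = (Q_r C_r + Q_w C_w)/(Q_r + Q_w)
= (25.0×3.37 + 7.57×65.2)/(25.0 + 7.57) = 577.8/32.57 = 17.74 mg/L.

17.7 mg/L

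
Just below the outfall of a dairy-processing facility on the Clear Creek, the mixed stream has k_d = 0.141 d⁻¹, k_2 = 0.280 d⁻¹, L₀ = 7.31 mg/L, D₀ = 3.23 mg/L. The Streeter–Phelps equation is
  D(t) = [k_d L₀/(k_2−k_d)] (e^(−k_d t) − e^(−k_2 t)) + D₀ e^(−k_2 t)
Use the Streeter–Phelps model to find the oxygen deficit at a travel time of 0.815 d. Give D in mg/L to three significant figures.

k_d L₀/(k_2−k_d) = 0.141×7.31/(0.280−0.141) = 1.031/0.1390 = 7.415 mg/L.
e^(−k_d t) = e^(−0.141×0.8150) = 0.8914; e^(−k_2 t) = e^(−0.280×0.8150) = 0.7960.
D = 7.415 × (0.8914 − 0.7960) + 3.23 × 0.7960 = 0.7080 + 2.571 = 3.279 mg/L.

D ≈ 3.28 mg/L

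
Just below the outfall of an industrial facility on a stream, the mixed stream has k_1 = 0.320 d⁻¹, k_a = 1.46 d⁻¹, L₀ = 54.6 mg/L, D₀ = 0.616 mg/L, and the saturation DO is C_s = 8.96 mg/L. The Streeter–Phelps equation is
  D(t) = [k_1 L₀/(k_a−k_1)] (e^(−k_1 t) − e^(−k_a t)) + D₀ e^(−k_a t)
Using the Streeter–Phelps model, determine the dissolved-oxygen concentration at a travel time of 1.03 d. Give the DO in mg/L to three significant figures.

DO ≈ 1.21 mg/L

k_1 L₀/(k_a−k_1) = 0.320×54.6/(1.46−0.320) = 17.47/1.140 = 15.33 mg/L.
e^(−k_1 t) = e^(−0.320×1.030) = 0.7192; e^(−k_a t) = e^(−1.46×1.030) = 0.2223.
D = 15.33 × (0.7192 − 0.2223) + 0.616 × 0.2223 = 7.616 + 0.1369 = 7.753 mg/L.
DO = C_s − D = 8.96 − 7.753 = 1.207 mg/L.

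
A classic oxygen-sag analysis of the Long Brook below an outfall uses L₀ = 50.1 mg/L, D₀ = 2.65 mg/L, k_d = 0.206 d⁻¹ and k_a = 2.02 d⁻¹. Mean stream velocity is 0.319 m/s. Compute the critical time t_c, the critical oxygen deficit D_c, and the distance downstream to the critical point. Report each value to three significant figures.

t_c = [1/(k_a−k_d)] ln[(k_a/k_d)(1 − D₀(k_a−k_d)/(k_d L₀))]
= [1/(2.02−0.206)] ln[(2.02/0.206)(1 − 2.65×1.814/(0.206×50.1))]
= (1/1.814) ln[9.806 × 0.5342] = 0.5513 × ln(5.238) = 0.5513 × 1.656 = 0.9129 d.
L(t_c) = L₀ e^(−k_d t_c) = 50.1 × 0.8286 = 41.51 mg/L, and at the critical point k_a D_c = k_d L, so D_c = (0.206/2.02) × 41.51 = 4.233 mg/L.
x_c = v t_c = 0.319 m/s × 0.9129 d × 86400 s/d = 25160 m ≈ 25.2 km.

t_c ≈ 0.913 d; D_c ≈ 4.23 mg/L; x_c ≈ 25.2 km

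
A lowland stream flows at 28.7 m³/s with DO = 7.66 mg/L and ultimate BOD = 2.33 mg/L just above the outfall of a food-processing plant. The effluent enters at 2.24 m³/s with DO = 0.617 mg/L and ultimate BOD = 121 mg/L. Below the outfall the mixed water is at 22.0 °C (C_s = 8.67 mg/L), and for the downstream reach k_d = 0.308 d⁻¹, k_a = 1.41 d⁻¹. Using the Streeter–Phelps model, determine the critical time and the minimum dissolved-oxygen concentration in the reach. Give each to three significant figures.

Mixed DO = (28.7×7.66 + 2.24×0.617)/(28.7+2.24) = 221.2/30.94 = 7.150 mg/L.
Mixed L₀ = (28.7×2.33 + 2.24×121)/(30.94) = 337.9/30.94 = 10.92 mg/L.
Initial deficit D₀ = C_s − DO₀ = 8.67 − 7.150 = 1.520 mg/L.
t_c = (1/1.102) ln[(1.41/0.308)(1 − 1.520×1.102/(0.308×10.92))] = 0.9074 × ln(2.298) = 0.7552 d.
D_c = (0.308/1.41) × 10.92 × e^(−0.308×0.7552) = 0.2184 × 10.92 × 0.7925 = 1.891 mg/L.
Minimum DO = 8.67 − 1.891 = 6.779 mg/L.

t_c ≈ 0.755 d; minimum DO ≈ 6.78 mg/L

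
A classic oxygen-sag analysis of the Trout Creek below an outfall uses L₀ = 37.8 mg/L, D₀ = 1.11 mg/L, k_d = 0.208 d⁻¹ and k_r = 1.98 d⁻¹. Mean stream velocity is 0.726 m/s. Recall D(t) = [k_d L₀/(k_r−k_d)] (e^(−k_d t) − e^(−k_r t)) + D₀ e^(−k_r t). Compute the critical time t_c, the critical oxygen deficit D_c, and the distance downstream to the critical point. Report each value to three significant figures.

t_c ≈ 1.11 d; D_c ≈ 3.15 mg/L; x_c ≈ 69.6 km

With k_r/k_d = 9.519 and 1 − D₀(k_r−k_d)/(k_d L₀) = 0.7498,
t_c = ln(9.519 × 0.7498) / (1.98 − 0.208) = ln(7.138) / 1.772 = 1.965/1.772 = 1.109 d.
D_c = (k_d/k_r) L₀ e^(−k_d t_c) = (0.208/1.98) × 37.8 × e^(−0.208×1.109) = 0.1051 × 37.8 × 0.7940 = 3.153 mg/L.
x_c = v t_c = 0.726 m/s × 1.109 d × 86400 s/d = 69570 m ≈ 69.6 km.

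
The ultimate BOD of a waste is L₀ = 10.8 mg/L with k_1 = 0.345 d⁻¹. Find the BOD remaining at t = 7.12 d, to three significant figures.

L_t = L₀ e^(−k_1 t) = 10.8 × e^(−0.345×7.12) = 10.8 × 0.08574 = 0.9260 mg/L.

L ≈ 0.926 mg/L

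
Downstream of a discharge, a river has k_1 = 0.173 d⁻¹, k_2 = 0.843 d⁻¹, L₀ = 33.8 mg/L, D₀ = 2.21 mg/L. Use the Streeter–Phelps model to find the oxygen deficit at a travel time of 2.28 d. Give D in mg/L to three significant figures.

D ≈ 4.93 mg/L

k_1 L₀/(k_2−k_1) = 0.173×33.8/(0.843−0.173) = 5.847/0.6700 = 8.727 mg/L.
e^(−k_1 t) = e^(−0.173×2.280) = 0.6741; e^(−k_2 t) = e^(−0.843×2.280) = 0.1463.
D = 8.727 × (0.6741 − 0.1463) + 2.21 × 0.1463 = 4.606 + 0.3233 = 4.929 mg/L.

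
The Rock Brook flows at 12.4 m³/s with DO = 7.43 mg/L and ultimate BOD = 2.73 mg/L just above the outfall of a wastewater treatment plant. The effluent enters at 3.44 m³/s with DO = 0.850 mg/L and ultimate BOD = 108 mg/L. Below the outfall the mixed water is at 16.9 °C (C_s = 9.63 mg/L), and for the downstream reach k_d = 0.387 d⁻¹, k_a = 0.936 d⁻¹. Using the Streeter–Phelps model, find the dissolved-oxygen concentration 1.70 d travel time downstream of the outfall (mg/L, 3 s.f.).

Mixed DO = (12.4×7.43 + 3.44×0.850)/(12.4+3.44) = 95.06/15.84 = 6.001 mg/L.
Mixed L₀ = (12.4×2.73 + 3.44×108)/(15.84) = 405.4/15.84 = 25.59 mg/L.
Initial deficit D₀ = C_s − DO₀ = 9.63 − 6.001 = 3.629 mg/L.
D(1.70) = [0.387×25.59/(0.936−0.387)](e^(−0.387×1.70) − e^(−0.936×1.70)) + 3.629 e^(−0.936×1.70)
= 18.04 × (0.5179 − 0.2037) + 3.629 × 0.2037 = 6.408 mg/L.
DO = 9.63 − 6.408 = 3.222 mg/L.

DO ≈ 3.22 mg/L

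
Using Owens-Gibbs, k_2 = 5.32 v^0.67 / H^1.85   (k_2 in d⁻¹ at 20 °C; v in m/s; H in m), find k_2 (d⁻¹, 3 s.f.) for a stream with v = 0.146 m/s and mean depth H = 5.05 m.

k_2 = 5.32 × 0.146^0.67 / 5.05^1.85 = 5.32 × 0.2755 / 20.00 = 0.07327 d⁻¹.

k_2 ≈ 0.0733 d⁻¹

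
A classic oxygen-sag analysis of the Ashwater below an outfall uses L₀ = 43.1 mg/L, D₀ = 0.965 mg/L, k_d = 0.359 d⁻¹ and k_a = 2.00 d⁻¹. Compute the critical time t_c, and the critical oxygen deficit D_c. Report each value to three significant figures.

t_c ≈ 0.981 d; D_c ≈ 5.44 mg/L

At the critical point dD/dt = 0, so k_d L₀ e^(−k_d t) = k_a D. Substituting D(t) from the Streeter–Phelps equation and solving for t gives
t_c = ln[(k_a/k_d)(1 − D₀(k_a−k_d)/(k_d L₀))] / (k_a−k_d).
Here k_a−k_d = 1.641 d⁻¹ and 1 − D₀(k_a−k_d)/(k_d L₀) = 1 − 0.965×1.641/(0.359×43.1) = 0.8977, so
t_c = ln(5.571 × 0.8977) / 1.641 = 1.610 / 1.641 = 0.9809 d.
L(t_c) = L₀ e^(−k_d t_c) = 43.1 × 0.7032 = 30.31 mg/L, and at the critical point k_a D_c = k_d L, so D_c = (0.359/2.00) × 30.31 = 5.440 mg/L.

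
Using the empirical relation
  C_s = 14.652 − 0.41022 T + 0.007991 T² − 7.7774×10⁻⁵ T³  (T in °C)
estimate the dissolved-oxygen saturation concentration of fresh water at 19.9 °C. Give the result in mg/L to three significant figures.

C_s ≈ 9.04 mg/L

C_s = 14.652 − 0.41022×19.9 + 0.007991×19.9² − 7.7774×10⁻⁵×19.9³ = 9.040 mg/L.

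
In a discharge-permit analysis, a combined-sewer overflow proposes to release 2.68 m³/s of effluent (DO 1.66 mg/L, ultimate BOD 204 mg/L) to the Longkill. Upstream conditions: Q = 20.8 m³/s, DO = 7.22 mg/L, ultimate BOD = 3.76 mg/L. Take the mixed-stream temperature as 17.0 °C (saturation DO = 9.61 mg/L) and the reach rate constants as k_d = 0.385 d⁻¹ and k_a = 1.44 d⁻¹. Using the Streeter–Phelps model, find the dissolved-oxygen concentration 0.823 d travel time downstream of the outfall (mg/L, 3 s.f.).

DO ≈ 4.58 mg/L

Mixed DO = (20.8×7.22 + 2.68×1.66)/(20.8+2.68) = 154.6/23.48 = 6.585 mg/L.
Mixed L₀ = (20.8×3.76 + 2.68×204)/(23.48) = 624.9/23.48 = 26.62 mg/L.
Initial deficit D₀ = C_s − DO₀ = 9.61 − 6.585 = 3.025 mg/L.
D(0.823) = [0.385×26.62/(1.44−0.385)](e^(−0.385×0.823) − e^(−1.44×0.823)) + 3.025 e^(−1.44×0.823)
= 9.713 × (0.7284 − 0.3057) + 3.025 × 0.3057 = 5.030 mg/L.
DO = 9.61 − 5.030 = 4.580 mg/L.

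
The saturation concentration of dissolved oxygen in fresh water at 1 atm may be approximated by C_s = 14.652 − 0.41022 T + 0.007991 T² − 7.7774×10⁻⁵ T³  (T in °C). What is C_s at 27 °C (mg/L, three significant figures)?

C_s = 14.652 − 0.41022×27 + 0.007991×27² − 7.7774×10⁻⁵×27³ = 7.871 mg/L.

C_s ≈ 7.87 mg/L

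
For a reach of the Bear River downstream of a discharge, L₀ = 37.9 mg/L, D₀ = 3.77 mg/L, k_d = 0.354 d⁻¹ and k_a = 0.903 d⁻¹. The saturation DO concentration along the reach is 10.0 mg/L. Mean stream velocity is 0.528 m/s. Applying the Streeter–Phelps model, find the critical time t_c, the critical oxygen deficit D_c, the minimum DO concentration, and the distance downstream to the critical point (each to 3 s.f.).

t_c ≈ 1.40 d; D_c ≈ 9.05 mg/L; min DO ≈ 0.950 mg/L; x_c ≈ 63.9 km

With k_a/k_d = 2.551 and 1 − D₀(k_a−k_d)/(k_d L₀) = 0.8457,
t_c = ln(2.551 × 0.8457) / (0.903 − 0.354) = ln(2.157) / 0.5490 = 0.7689/0.5490 = 1.401 d.
D_c = (k_d/k_a) L₀ e^(−k_d t_c) = (0.354/0.903) × 37.9 × e^(−0.354×1.401) = 0.3920 × 37.9 × 0.6091 = 9.050 mg/L.
Minimum DO = C_s − D_c = 10.0 − 9.050 = 0.9501 mg/L.
x_c = v t_c = 0.528 m/s × 1.401 d × 86400 s/d = 63890 m ≈ 63.9 km.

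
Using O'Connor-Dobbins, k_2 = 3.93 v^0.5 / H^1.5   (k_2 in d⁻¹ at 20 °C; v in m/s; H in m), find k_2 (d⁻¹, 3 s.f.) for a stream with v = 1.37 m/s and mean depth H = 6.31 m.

k_2 = 3.93 × 1.37^0.5 / 6.31^1.5 = 3.93 × 1.170 / 15.85 = 0.2902 d⁻¹.

k_2 ≈ 0.290 d⁻¹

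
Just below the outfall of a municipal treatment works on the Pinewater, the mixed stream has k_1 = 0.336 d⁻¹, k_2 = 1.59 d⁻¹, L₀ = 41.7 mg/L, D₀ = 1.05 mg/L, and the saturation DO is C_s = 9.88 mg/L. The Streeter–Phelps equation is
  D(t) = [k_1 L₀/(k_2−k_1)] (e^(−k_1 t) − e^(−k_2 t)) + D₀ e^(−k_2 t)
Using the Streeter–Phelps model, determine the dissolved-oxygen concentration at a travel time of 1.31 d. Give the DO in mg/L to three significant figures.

k_1 L₀/(k_2−k_1) = 0.336×41.7/(1.59−0.336) = 14.01/1.254 = 11.17 mg/L.
e^(−k_1 t) = e^(−0.336×1.310) = 0.6439; e^(−k_2 t) = e^(−1.59×1.310) = 0.1246.
D = 11.17 × (0.6439 − 0.1246) + 1.05 × 0.1246 = 5.803 + 0.1308 = 5.934 mg/L.
DO = C_s − D = 9.88 − 5.934 = 3.946 mg/L.

DO ≈ 3.95 mg/L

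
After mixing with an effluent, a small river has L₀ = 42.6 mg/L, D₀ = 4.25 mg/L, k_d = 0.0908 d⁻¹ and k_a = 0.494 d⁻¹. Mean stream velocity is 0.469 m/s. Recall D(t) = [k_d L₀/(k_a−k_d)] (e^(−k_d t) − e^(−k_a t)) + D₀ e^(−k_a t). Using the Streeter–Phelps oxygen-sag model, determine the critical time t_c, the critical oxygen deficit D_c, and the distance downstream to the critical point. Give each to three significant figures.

At the critical point dD/dt = 0, so k_d L₀ e^(−k_d t) = k_a D. Substituting D(t) from the Streeter–Phelps equation and solving for t gives
t_c = ln[(k_a/k_d)(1 − D₀(k_a−k_d)/(k_d L₀))] / (k_a−k_d).
Here k_a−k_d = 0.4032 d⁻¹ and 1 − D₀(k_a−k_d)/(k_d L₀) = 1 − 4.25×0.4032/(0.0908×42.6) = 0.5570, so
t_c = ln(5.441 × 0.5570) / 0.4032 = 1.109 / 0.4032 = 2.750 d.
L(t_c) = L₀ e^(−k_d t_c) = 42.6 × 0.7791 = 33.19 mg/L, and at the critical point k_a D_c = k_d L, so D_c = (0.0908/0.494) × 33.19 = 6.100 mg/L.
x_c = v t_c = 0.469 m/s × 2.750 d × 86400 s/d = 111400 m ≈ 111 km.

t_c ≈ 2.75 d; D_c ≈ 6.10 mg/L; x_c ≈ 111 km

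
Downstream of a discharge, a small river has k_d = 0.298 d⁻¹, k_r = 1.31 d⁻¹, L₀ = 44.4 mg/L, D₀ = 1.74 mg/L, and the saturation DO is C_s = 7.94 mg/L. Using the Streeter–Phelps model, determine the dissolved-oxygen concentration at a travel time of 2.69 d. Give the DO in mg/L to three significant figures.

DO ≈ 2.41 mg/L

k_d L₀/(k_r−k_d) = 0.298×44.4/(1.31−0.298) = 13.23/1.012 = 13.07 mg/L.
e^(−k_d t) = e^(−0.298×2.690) = 0.4486; e^(−k_r t) = e^(−1.31×2.690) = 0.02948.
D = 13.07 × (0.4486 − 0.02948) + 1.74 × 0.02948 = 5.480 + 0.05130 = 5.531 mg/L.
DO = C_s − D = 7.94 − 5.531 = 2.409 mg/L.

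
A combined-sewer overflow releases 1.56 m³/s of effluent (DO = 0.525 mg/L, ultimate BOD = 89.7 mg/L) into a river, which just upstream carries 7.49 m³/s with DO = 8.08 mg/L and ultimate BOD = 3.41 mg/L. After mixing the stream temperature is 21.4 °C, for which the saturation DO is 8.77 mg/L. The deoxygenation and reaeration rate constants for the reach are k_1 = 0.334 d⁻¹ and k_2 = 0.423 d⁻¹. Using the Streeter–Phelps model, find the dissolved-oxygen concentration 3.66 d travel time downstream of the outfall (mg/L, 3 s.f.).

Mixed DO = (7.49×8.08 + 1.56×0.525)/(7.49+1.56) = 61.34/9.050 = 6.778 mg/L.
Mixed L₀ = (7.49×3.41 + 1.56×89.7)/(9.050) = 165.5/9.050 = 18.28 mg/L.
Initial deficit D₀ = C_s − DO₀ = 8.77 − 6.778 = 1.992 mg/L.
D(3.66) = [0.334×18.28/(0.423−0.334)](e^(−0.334×3.66) − e^(−0.423×3.66)) + 1.992 e^(−0.423×3.66)
= 68.62 × (0.2945 − 0.2126) + 1.992 × 0.2126 = 6.042 mg/L.
DO = 8.77 − 6.042 = 2.728 mg/L.

DO ≈ 2.73 mg/L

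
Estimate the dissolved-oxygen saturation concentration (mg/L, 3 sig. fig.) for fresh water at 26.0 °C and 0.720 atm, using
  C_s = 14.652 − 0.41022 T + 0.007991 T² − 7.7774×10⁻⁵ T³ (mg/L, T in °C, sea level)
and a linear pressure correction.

C_s ≈ 5.78 mg/L

At sea level: C_s = 14.652 − 0.41022×26.0 + 0.007991×26.0² − 7.7774×10⁻⁵×26.0³ = 8.021 mg/L.
Pressure correction: C_s' = 8.021 × 0.720 = 5.775 mg/L.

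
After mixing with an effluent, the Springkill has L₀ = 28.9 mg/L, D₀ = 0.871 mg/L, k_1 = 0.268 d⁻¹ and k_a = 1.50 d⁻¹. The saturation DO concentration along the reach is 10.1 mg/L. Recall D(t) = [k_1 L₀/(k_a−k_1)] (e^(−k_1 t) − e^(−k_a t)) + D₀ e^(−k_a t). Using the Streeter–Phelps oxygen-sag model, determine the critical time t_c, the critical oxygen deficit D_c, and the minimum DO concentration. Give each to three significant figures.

t_c = [1/(k_a−k_1)] ln[(k_a/k_1)(1 − D₀(k_a−k_1)/(k_1 L₀))]
= [1/(1.50−0.268)] ln[(1.50/0.268)(1 − 0.871×1.232/(0.268×28.9))]
= (1/1.232) ln[5.597 × 0.8615] = 0.8117 × ln(4.822) = 0.8117 × 1.573 = 1.277 d.
L(t_c) = L₀ e^(−k_1 t_c) = 28.9 × 0.7102 = 20.52 mg/L, and at the critical point k_a D_c = k_1 L, so D_c = (0.268/1.50) × 20.52 = 3.667 mg/L.
Minimum DO = C_s − D_c = 10.1 − 3.667 = 6.433 mg/L.

t_c ≈ 1.28 d; D_c ≈ 3.67 mg/L; min DO ≈ 6.43 mg/L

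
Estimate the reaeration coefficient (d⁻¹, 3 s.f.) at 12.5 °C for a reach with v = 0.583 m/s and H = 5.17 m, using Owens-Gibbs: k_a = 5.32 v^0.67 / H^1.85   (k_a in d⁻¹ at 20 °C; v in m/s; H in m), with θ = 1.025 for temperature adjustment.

k_a ≈ 0.147 d⁻¹

k_a(20) = 5.32 × 0.583^0.67 / 5.17^1.85 = 5.32 × 0.6966 / 20.89 = 0.1774 d⁻¹.
k_a(12.5) = 0.1774 × 1.025^(12.5−20) = 0.1774 × 0.8309 = 0.1474 d⁻¹.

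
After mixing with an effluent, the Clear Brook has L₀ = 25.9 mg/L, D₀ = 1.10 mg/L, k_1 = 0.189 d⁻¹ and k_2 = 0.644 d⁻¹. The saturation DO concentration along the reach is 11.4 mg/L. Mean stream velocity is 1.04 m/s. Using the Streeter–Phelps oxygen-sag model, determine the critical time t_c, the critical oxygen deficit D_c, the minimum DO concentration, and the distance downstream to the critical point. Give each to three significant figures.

t_c ≈ 2.46 d; D_c ≈ 4.78 mg/L; min DO ≈ 6.62 mg/L; x_c ≈ 221 km

At the critical point dD/dt = 0, so k_1 L₀ e^(−k_1 t) = k_2 D. Substituting D(t) from the Streeter–Phelps equation and solving for t gives
t_c = ln[(k_2/k_1)(1 − D₀(k_2−k_1)/(k_1 L₀))] / (k_2−k_1).
Here k_2−k_1 = 0.4550 d⁻¹ and 1 − D₀(k_2−k_1)/(k_1 L₀) = 1 − 1.10×0.4550/(0.189×25.9) = 0.8978, so
t_c = ln(3.407 × 0.8978) / 0.4550 = 1.118 / 0.4550 = 2.457 d.
L(t_c) = L₀ e^(−k_1 t_c) = 25.9 × 0.6285 = 16.28 mg/L, and at the critical point k_2 D_c = k_1 L, so D_c = (0.189/0.644) × 16.28 = 4.777 mg/L.
Minimum DO = C_s − D_c = 11.4 − 4.777 = 6.623 mg/L.
x_c = v t_c = 1.04 m/s × 2.457 d × 86400 s/d = 220800 m ≈ 221 km.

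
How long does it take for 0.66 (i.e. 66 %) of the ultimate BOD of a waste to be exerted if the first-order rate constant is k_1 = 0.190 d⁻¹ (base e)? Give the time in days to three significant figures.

t ≈ 5.68 d

y/L₀ = 1 − e^(−k_1 t) = 0.66 ⇒ e^(−k_1 t) = 0.340
t = −ln(0.340) / 0.190 = 1.079 / 0.190 = 5.678 d.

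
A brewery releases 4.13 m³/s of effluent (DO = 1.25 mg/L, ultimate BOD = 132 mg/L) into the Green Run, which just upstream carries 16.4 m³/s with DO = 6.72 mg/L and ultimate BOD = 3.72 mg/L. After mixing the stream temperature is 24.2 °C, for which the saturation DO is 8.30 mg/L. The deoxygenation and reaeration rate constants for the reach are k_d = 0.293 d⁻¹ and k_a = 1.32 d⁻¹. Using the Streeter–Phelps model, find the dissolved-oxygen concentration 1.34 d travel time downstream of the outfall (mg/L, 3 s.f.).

DO ≈ 3.59 mg/L

Mixed DO = (16.4×6.72 + 4.13×1.25)/(16.4+4.13) = 115.4/20.53 = 5.620 mg/L.
Mixed L₀ = (16.4×3.72 + 4.13×132)/(20.53) = 606.2/20.53 = 29.53 mg/L.
Initial deficit D₀ = C_s − DO₀ = 8.30 − 5.620 = 2.680 mg/L.
D(1.34) = [0.293×29.53/(1.32−0.293)](e^(−0.293×1.34) − e^(−1.32×1.34)) + 2.680 e^(−1.32×1.34)
= 8.424 × (0.6753 − 0.1705) + 2.680 × 0.1705 = 4.709 mg/L.
DO = 8.30 − 4.709 = 3.591 mg/L.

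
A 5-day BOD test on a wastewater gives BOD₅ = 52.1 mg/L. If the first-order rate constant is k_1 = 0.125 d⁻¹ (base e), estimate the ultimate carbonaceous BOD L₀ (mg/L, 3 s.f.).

BOD₅ = L₀(1 − e^(−5k_1)) ⇒ L₀ = BOD₅ / (1 − e^(−5×0.125))
= 52.1 / (1 − 0.5353) = 52.1 / 0.4647 = 112.1 mg/L.

L₀ ≈ 112 mg/L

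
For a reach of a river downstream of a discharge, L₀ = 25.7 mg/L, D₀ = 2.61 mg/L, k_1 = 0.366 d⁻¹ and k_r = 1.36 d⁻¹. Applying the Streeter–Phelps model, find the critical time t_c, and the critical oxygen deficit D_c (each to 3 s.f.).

t_c ≈ 0.996 d; D_c ≈ 4.80 mg/L

With k_r/k_1 = 3.716 and 1 − D₀(k_r−k_1)/(k_1 L₀) = 0.7242,
t_c = ln(3.716 × 0.7242) / (1.36 − 0.366) = ln(2.691) / 0.9940 = 0.9899/0.9940 = 0.9959 d.
L(t_c) = L₀ e^(−k_1 t_c) = 25.7 × 0.6945 = 17.85 mg/L, and at the critical point k_r D_c = k_1 L, so D_c = (0.366/1.36) × 17.85 = 4.804 mg/L.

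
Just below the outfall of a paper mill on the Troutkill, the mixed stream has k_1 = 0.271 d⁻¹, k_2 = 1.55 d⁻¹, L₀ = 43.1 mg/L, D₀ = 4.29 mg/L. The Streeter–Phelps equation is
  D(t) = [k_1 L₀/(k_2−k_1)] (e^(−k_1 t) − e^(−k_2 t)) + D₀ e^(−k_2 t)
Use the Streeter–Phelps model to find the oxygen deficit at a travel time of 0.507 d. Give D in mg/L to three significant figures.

k_1 L₀/(k_2−k_1) = 0.271×43.1/(1.55−0.271) = 11.68/1.279 = 9.132 mg/L.
e^(−k_1 t) = e^(−0.271×0.5070) = 0.8716; e^(−k_2 t) = e^(−1.55×0.5070) = 0.4557.
D = 9.132 × (0.8716 − 0.4557) + 4.29 × 0.4557 = 3.798 + 1.955 = 5.753 mg/L.

D ≈ 5.75 mg/L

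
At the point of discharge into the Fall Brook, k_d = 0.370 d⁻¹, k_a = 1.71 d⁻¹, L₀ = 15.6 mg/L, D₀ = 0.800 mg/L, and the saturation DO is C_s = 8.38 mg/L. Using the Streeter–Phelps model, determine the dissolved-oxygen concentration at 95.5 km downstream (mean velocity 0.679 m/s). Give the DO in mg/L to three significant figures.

DO ≈ 6.24 mg/L

Travel time t = x/v = 95.5 km / (0.679 m/s) = 95500 m / 0.679 m/s = 140600 s = 1.628 d.
k_d L₀/(k_a−k_d) = 0.370×15.6/(1.71−0.370) = 5.772/1.340 = 4.307 mg/L.
e^(−k_d t) = e^(−0.370×1.628) = 0.5475; e^(−k_a t) = e^(−1.71×1.628) = 0.06181.
D = 4.307 × (0.5475 − 0.06181) + 0.800 × 0.06181 = 2.092 + 0.04945 = 2.142 mg/L.
DO = C_s − D = 8.38 − 2.142 = 6.238 mg/L.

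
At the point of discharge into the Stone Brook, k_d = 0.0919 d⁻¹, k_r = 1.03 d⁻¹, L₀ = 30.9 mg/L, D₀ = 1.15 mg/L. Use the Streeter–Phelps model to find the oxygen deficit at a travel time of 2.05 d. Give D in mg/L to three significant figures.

k_d L₀/(k_r−k_d) = 0.0919×30.9/(1.03−0.0919) = 2.840/0.9381 = 3.027 mg/L.
e^(−k_d t) = e^(−0.0919×2.050) = 0.8283; e^(−k_r t) = e^(−1.03×2.050) = 0.1211.
D = 3.027 × (0.8283 − 0.1211) + 1.15 × 0.1211 = 2.141 + 0.1392 = 2.280 mg/L.

D ≈ 2.28 mg/L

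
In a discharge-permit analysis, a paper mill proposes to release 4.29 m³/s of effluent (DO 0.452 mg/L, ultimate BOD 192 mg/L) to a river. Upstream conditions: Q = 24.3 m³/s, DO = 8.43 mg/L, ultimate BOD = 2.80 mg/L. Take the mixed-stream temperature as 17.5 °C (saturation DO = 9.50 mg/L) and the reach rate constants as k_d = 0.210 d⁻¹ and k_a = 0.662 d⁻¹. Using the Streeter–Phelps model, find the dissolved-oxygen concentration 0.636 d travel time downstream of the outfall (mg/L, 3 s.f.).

DO ≈ 4.84 mg/L

Mixed DO = (24.3×8.43 + 4.29×0.452)/(24.3+4.29) = 206.8/28.59 = 7.233 mg/L.
Mixed L₀ = (24.3×2.80 + 4.29×192)/(28.59) = 891.7/28.59 = 31.19 mg/L.
Initial deficit D₀ = C_s − DO₀ = 9.50 − 7.233 = 2.267 mg/L.
D(0.636) = [0.210×31.19/(0.662−0.210)](e^(−0.210×0.636) − e^(−0.662×0.636)) + 2.267 e^(−0.662×0.636)
= 14.49 × (0.8750 − 0.6564) + 2.267 × 0.6564 = 4.656 mg/L.
DO = 9.50 − 4.656 = 4.844 mg/L.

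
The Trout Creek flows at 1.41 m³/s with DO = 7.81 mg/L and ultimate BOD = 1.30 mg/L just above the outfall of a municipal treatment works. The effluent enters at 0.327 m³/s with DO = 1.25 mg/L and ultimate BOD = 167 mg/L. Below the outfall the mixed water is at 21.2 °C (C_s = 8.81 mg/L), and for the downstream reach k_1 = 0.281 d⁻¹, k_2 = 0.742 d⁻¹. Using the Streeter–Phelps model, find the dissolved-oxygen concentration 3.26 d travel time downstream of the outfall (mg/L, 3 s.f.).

DO ≈ 2.45 mg/L

Mixed DO = (1.41×7.81 + 0.327×1.25)/(1.41+0.327) = 11.42/1.737 = 6.575 mg/L.
Mixed L₀ = (1.41×1.30 + 0.327×167)/(1.737) = 56.44/1.737 = 32.49 mg/L.
Initial deficit D₀ = C_s − DO₀ = 8.81 − 6.575 = 2.235 mg/L.
D(3.26) = [0.281×32.49/(0.742−0.281)](e^(−0.281×3.26) − e^(−0.742×3.26)) + 2.235 e^(−0.742×3.26)
= 19.81 × (0.4001 − 0.08902) + 2.235 × 0.08902 = 6.360 mg/L.
DO = 8.81 − 6.360 = 2.450 mg/L.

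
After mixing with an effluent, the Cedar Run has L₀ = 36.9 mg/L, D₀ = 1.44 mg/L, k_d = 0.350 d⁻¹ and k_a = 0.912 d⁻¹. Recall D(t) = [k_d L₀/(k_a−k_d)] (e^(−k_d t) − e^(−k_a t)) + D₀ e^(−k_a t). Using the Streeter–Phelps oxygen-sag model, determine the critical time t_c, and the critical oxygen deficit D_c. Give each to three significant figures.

At the critical point dD/dt = 0, so k_d L₀ e^(−k_d t) = k_a D. Substituting D(t) from the Streeter–Phelps equation and solving for t gives
t_c = ln[(k_a/k_d)(1 − D₀(k_a−k_d)/(k_d L₀))] / (k_a−k_d).
Here k_a−k_d = 0.5620 d⁻¹ and 1 − D₀(k_a−k_d)/(k_d L₀) = 1 − 1.44×0.5620/(0.350×36.9) = 0.9373, so
t_c = ln(2.606 × 0.9373) / 0.5620 = 0.8930 / 0.5620 = 1.589 d.
L(t_c) = L₀ e^(−k_d t_c) = 36.9 × 0.5734 = 21.16 mg/L, and at the critical point k_a D_c = k_d L, so D_c = (0.350/0.912) × 21.16 = 8.120 mg/L.

t_c ≈ 1.59 d; D_c ≈ 8.12 mg/L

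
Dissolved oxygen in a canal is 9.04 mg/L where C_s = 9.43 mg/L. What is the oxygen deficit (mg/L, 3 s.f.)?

D = C_s − C = 9.43 − 9.04 = 0.390 mg/L.

D ≈ 0.390 mg/L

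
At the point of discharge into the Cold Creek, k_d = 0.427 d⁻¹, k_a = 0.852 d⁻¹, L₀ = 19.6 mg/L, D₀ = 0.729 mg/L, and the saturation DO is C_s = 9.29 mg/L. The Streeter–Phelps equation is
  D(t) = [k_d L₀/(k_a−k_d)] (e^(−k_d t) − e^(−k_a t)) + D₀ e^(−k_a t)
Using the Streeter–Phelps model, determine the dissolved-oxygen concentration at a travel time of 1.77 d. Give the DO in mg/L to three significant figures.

k_d L₀/(k_a−k_d) = 0.427×19.6/(0.852−0.427) = 8.369/0.4250 = 19.69 mg/L.
e^(−k_d t) = e^(−0.427×1.770) = 0.4696; e^(−k_a t) = e^(−0.852×1.770) = 0.2213.
D = 19.69 × (0.4696 − 0.2213) + 0.729 × 0.2213 = 4.890 + 0.1614 = 5.051 mg/L.
DO = C_s − D = 9.29 − 5.051 = 4.239 mg/L.

DO ≈ 4.24 mg/L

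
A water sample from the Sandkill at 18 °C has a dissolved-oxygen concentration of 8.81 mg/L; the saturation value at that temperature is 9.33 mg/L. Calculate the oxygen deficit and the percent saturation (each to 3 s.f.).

D = C_s − C = 9.33 − 8.81 = 0.520 mg/L.
% saturation = 8.81/9.33 × 100 = 94.4 %.

D ≈ 0.520 mg/L; 94.4 % saturation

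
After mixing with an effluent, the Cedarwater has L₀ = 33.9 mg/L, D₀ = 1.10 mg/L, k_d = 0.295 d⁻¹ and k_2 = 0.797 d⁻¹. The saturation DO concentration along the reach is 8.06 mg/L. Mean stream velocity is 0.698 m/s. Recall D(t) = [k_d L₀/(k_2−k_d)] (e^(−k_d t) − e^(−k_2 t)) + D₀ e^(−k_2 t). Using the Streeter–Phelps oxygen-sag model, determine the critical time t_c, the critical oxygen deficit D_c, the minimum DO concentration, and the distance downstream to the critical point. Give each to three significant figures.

t_c ≈ 1.87 d; D_c ≈ 7.23 mg/L; min DO ≈ 0.825 mg/L; x_c ≈ 113 km

With k_2/k_d = 2.702 and 1 − D₀(k_2−k_d)/(k_d L₀) = 0.9448,
t_c = ln(2.702 × 0.9448) / (0.797 − 0.295) = ln(2.553) / 0.5020 = 0.9371/0.5020 = 1.867 d.
D_c = (k_d/k_2) L₀ e^(−k_d t_c) = (0.295/0.797) × 33.9 × e^(−0.295×1.867) = 0.3701 × 33.9 × 0.5766 = 7.235 mg/L.
Minimum DO = C_s − D_c = 8.06 − 7.235 = 0.8255 mg/L.
x_c = v t_c = 0.698 m/s × 1.867 d × 86400 s/d = 112600 m ≈ 113 km.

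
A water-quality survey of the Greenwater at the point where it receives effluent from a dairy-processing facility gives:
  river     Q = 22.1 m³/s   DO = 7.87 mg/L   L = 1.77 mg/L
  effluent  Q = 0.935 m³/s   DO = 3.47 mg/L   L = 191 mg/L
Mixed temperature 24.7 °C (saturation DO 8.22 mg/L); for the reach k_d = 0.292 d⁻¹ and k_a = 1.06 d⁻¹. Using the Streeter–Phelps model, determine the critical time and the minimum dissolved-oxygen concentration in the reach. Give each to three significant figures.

t_c ≈ 1.47 d; minimum DO ≈ 6.53 mg/L

Mixed DO = (22.1×7.87 + 0.935×3.47)/(22.1+0.935) = 177.2/23.04 = 7.691 mg/L.
Mixed L₀ = (22.1×1.77 + 0.935×191)/(23.04) = 217.7/23.04 = 9.451 mg/L.
Initial deficit D₀ = C_s − DO₀ = 8.22 − 7.691 = 0.5286 mg/L.
t_c = (1/0.7680) ln[(1.06/0.292)(1 − 0.5286×0.7680/(0.292×9.451))] = 1.302 × ln(3.096) = 1.472 d.
D_c = (0.292/1.06) × 9.451 × e^(−0.292×1.472) = 0.2755 × 9.451 × 0.6507 = 1.694 mg/L.
Minimum DO = 8.22 − 1.694 = 6.526 mg/L.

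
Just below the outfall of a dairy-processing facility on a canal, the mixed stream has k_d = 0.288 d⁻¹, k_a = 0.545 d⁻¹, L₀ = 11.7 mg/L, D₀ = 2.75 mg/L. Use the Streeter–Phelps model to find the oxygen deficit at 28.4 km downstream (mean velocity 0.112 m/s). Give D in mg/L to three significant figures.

D ≈ 3.54 mg/L

Travel time t = x/v = 28.4 km / (0.112 m/s) = 28400 m / 0.112 m/s = 253600 s = 2.935 d.
k_d L₀/(k_a−k_d) = 0.288×11.7/(0.545−0.288) = 3.370/0.2570 = 13.11 mg/L.
e^(−k_d t) = e^(−0.288×2.935) = 0.4295; e^(−k_a t) = e^(−0.545×2.935) = 0.2020.
D = 13.11 × (0.4295 − 0.2020) + 2.75 × 0.2020 = 2.982 + 0.5555 = 3.538 mg/L.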